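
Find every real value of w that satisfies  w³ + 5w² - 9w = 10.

Rearrange: w³ + 5w² - 9w - 10 = 0.
Possible rational roots are divisors of -10. Testing w = 2 gives 0, so (w - 2) is a factor.
Divide: w³ + 5w² - 9w - 10 = (w - 2)(w² + 7w + 5).
Apply the quadratic formula to w² + 7w + 5 = 0: w = (-7 ± √29)/2, i.e. w ≈ -0.8074 or w ≈ -6.1926.

w = -6.1926 or w = -0.8074 or w = 2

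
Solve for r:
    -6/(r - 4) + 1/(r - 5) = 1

Multiply both sides by (r - 4)(r - 5):
-6(r - 5) + (r - 4) = (r - 4)(r - 5).
Expand and collect terms: r^2 - 4r - 6 = 0.
By the quadratic formula, r = (4 +/- sqrt(40)) / 2, so r ~= 5.1623 or r ~= -1.1623.
Neither value makes a denominator zero (r != 4, r != 5), so both are valid.

r = -1.1623 or r = 5.1623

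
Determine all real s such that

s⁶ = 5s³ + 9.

s = -1.1201 or s = 1.8571

Let u = s³. The equation becomes u² - 5u - 9 = 0.
By the quadratic formula, u = 5/2 + √(61)/2 or u = 5/2 - √(61)/2.
s³ = 5/2 + √(61)/2 gives s = ∛(5/2 + √(61)/2) ≈ 1.8571.
s³ = 5/2 - √(61)/2 gives s = -∛(-5/2 + √(61)/2) ≈ -1.1201.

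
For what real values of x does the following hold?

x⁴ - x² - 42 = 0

x = -2.6458 or x = 2.6458

Let u = x². The equation becomes u² - u - 42 = 0.
Factor: (u + 6)(u - 7) = 0, so u = -6 or u = 7.
x² = -6 < 0 has no real solution.
x² = 7 gives x = ±√(7) ≈ ±2.6458.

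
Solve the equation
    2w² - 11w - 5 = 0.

Discriminant: (-11)² − 4·2·(-5) = 161.
Quadratic formula: w = (11 ± √161) / 4.
So w = 11/4 + √(161)/4 ≈ 5.9221 or w = 11/4 - √(161)/4 ≈ -0.4221.

w = -0.4221 or w = 5.9221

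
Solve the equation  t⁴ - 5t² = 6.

Let u = t². The equation becomes u² - 5u - 6 = 0.
Factor: (u + 1)(u - 6) = 0, so u = -1 or u = 6.
t² = -1 < 0 has no real solution.
t² = 6 gives t = ±√(6) ≈ ±2.4495.

t = -2.4495 or t = 2.4495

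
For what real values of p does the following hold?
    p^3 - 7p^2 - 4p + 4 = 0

Possible rational roots are divisors of 4. Testing p = -1 gives 0, so (p + 1) is a factor.
Divide: p^3 - 7p^2 - 4p + 4 = (p + 1)(p^2 - 8p + 4).
Apply the quadratic formula to p^2 - 8p + 4 = 0: p = (8 +/- sqrt(48))/2, i.e. p ~= 7.4641 or p ~= 0.5359.

p = -1 or p = 0.5359 or p = 7.4641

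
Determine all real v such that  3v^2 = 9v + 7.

v = -0.6409 or v = 3.6409

Rearrange to standard form: 3v^2 - 9v - 7 = 0.
Discriminant: (-9)^2 - 4*3*(-7) = 165.
Quadratic formula: v = (9 +/- sqrt(165)) / 6.
So v = 3/2 + sqrt(165)/6 ~= 3.6409 or v = 3/2 - sqrt(165)/6 ~= -0.6409.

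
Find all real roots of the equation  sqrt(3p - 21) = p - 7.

Square both sides: 3p - 21 = (p - 7)^2.
Expand and rearrange: p^2 - 17p + 70 = 0.
Solving gives p = 10 or p = 7.
Check each candidate in the original equation:
  p = 10: sqrt(9) = 3, while p - 7 = 3 — valid.
  p = 7: sqrt(0) = 0, while p - 7 = 0 — valid.

p = 7 or p = 10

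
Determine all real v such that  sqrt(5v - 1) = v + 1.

Square both sides: 5v - 1 = (v + 1)^2.
Expand and rearrange: v^2 - 3v + 2 = 0.
Solving gives v = 2 or v = 1.
Check each candidate in the original equation:
  v = 2: sqrt(9) = 3, while v + 1 = 3 — valid.
  v = 1: sqrt(4) = 2, while v + 1 = 2 — valid.

v = 1 or v = 2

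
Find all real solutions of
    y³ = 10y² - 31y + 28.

Rearrange: y³ - 10y² + 31y - 28 = 0.
Possible rational roots are divisors of -28. Testing y = 4 gives 0, so (y - 4) is a factor.
Divide: y³ - 10y² + 31y - 28 = (y - 4)(y² - 6y + 7).
Apply the quadratic formula to y² - 6y + 7 = 0: y = (6 ± √8)/2, i.e. y ≈ 4.4142 or y ≈ 1.5858.

y = 1.5858 or y = 4 or y = 4.4142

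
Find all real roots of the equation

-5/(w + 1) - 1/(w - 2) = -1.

Multiply both sides by (w + 1)(w - 2):
-5(w - 2) - (w + 1) = -(w + 1)(w - 2).
Expand and collect terms: -w² + 7w - 7 = 0.
By the quadratic formula, w = (-7 ± √21) / -2, so w ≈ 1.2087 or w ≈ 5.7913.
Neither value makes a denominator zero (w ≠ -1, w ≠ 2), so both are valid.

w = 1.2087 or w = 5.7913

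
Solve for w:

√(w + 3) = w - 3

w = 6

Square both sides: w + 3 = (w - 3)².
Expand and rearrange: w² - 7w + 6 = 0.
Solving gives w = 6 or w = 1.
Check each candidate in the original equation:
  w = 6: √(9) = 3, while w - 3 = 3 — valid.
  w = 1: √(4) = 2, while w - 3 = -2 — extraneous.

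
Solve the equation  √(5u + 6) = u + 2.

u = -1 or u = 2

Square both sides: 5u + 6 = (u + 2)².
Expand and rearrange: u² - u - 2 = 0.
Solving gives u = 2 or u = -1.
Check each candidate in the original equation:
  u = 2: √(16) = 4, while u + 2 = 4 — valid.
  u = -1: √(1) = 1, while u + 2 = 1 — valid.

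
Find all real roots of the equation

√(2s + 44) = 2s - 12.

Square both sides: 2s + 44 = (2s - 12)².
Expand and rearrange: 4s² - 50s + 100 = 0.
Solving gives s = 10 or s = 2.5.
Check each candidate in the original equation:
  s = 10: √(64) = 8, while 2s - 12 = 8 — valid.
  s = 2.5: √(49) = 7, while 2s - 12 = -7 — extraneous.

s = 10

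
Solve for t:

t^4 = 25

t = -2.2361 or t = 2.2361

Let u = t^2. The equation becomes u^2 - 25 = 0.
Factor: (u + 5)(u - 5) = 0, so u = -5 or u = 5.
t^2 = -5 < 0 has no real solution.
t^2 = 5 gives t = +/-sqrt(5) ~= +/-2.2361.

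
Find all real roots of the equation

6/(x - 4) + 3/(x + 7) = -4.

Multiply both sides by (x - 4)(x + 7):
6(x + 7) + 3(x - 4) = -4(x - 4)(x + 7).
Expand and collect terms: -4x² - 21x + 82 = 0.
By the quadratic formula, x = (21 ± √1753) / -8, so x ≈ -7.8586 or x ≈ 2.6086.
Neither value makes a denominator zero (x ≠ 4, x ≠ -7), so both are valid.

x = -7.8586 or x = 2.6086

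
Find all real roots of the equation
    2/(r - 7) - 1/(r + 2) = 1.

Multiply both sides by (r - 7)(r + 2):
2(r + 2) - (r - 7) = (r - 7)(r + 2).
Expand and collect terms: r² - 6r - 25 = 0.
By the quadratic formula, r = (6 ± √136) / 2, so r ≈ 8.831 or r ≈ -2.831.
Neither value makes a denominator zero (r ≠ 7, r ≠ -2), so both are valid.

r = -2.831 or r = 8.831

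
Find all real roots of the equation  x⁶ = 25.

x = -1.71 or x = 1.71

Let u = x³. The equation becomes u² - 25 = 0.
Factor: (u + 5)(u - 5) = 0, so u = -5 or u = 5.
x³ = -5 gives x = -∛(5) ≈ -1.71.
x³ = 5 gives x = ∛(5) ≈ 1.71.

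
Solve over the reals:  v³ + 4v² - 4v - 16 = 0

Possible rational roots are divisors of -16. Testing v = -2 gives 0, so (v + 2) is a factor.
Divide: v³ + 4v² - 4v - 16 = (v + 2)(v² + 2v - 8).
Factor the quadratic: v = 2 or v = -4.

v = -4 or v = -2 or v = 2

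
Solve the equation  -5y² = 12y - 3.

y = -2.6283 or y = 0.2283

Rearrange to standard form: -5y² - 12y + 3 = 0.
Discriminant: (-12)² − 4·(-5)·3 = 204.
Quadratic formula: y = (12 ± √204) / (-10).
So y = -√(51)/5 - 6/5 ≈ -2.6283 or y = -6/5 + √(51)/5 ≈ 0.2283.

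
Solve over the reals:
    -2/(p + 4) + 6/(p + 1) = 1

Multiply both sides by (p + 4)(p + 1):
-2(p + 1) + 6(p + 4) = (p + 4)(p + 1).
Expand and collect terms: p² + p - 18 = 0.
By the quadratic formula, p = (-1 ± √73) / 2, so p ≈ 3.772 or p ≈ -4.772.
Neither value makes a denominator zero (p ≠ -4, p ≠ -1), so both are valid.

p = -4.772 or p = 3.772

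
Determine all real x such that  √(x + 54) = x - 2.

x = 10

Square both sides: x + 54 = (x - 2)².
Expand and rearrange: x² - 5x - 50 = 0.
Solving gives x = 10 or x = -5.
Check each candidate in the original equation:
  x = 10: √(64) = 8, while x - 2 = 8 — valid.
  x = -5: √(49) = 7, while x - 2 = -7 — extraneous.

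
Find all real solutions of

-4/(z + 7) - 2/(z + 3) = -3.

z = -5.9149 or z = -2.0851

Multiply both sides by (z + 7)(z + 3):
-4(z + 3) - 2(z + 7) = -3(z + 7)(z + 3).
Expand and collect terms: -3z² - 24z - 37 = 0.
By the quadratic formula, z = (24 ± √132) / -6, so z ≈ -5.9149 or z ≈ -2.0851.
Neither value makes a denominator zero (z ≠ -7, z ≠ -3), so both are valid.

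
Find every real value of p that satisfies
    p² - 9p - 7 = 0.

p = -0.7202 or p = 9.7202

Discriminant: (-9)² − 4·1·(-7) = 109.
Quadratic formula: p = (9 ± √109) / 2.
So p = 9/2 + √(109)/2 ≈ 9.7202 or p = 9/2 - √(109)/2 ≈ -0.7202.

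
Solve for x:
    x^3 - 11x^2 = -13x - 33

Rearrange: x^3 - 11x^2 + 13x + 33 = 0.
Possible rational roots are divisors of 33. Testing x = 3 gives 0, so (x - 3) is a factor.
Divide: x^3 - 11x^2 + 13x + 33 = (x - 3)(x^2 - 8x - 11).
Apply the quadratic formula to x^2 - 8x - 11 = 0: x = (8 +/- sqrt(108))/2, i.e. x ~= 9.1962 or x ~= -1.1962.

x = -1.1962 or x = 3 or x = 9.1962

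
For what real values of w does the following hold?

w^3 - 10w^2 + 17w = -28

w = -1 or w = 4 or w = 7

Rearrange: w^3 - 10w^2 + 17w + 28 = 0.
Possible rational roots are divisors of 28. Testing w = 4 gives 0, so (w - 4) is a factor.
Divide: w^3 - 10w^2 + 17w + 28 = (w - 4)(w^2 - 6w - 7).
Factor the quadratic: w = 7 or w = -1.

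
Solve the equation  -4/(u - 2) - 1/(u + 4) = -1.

Multiply both sides by (u - 2)(u + 4):
-4(u + 4) - (u - 2) = -(u - 2)(u + 4).
Expand and collect terms: -u^2 + 3u + 22 = 0.
By the quadratic formula, u = (-3 +/- sqrt(97)) / -2, so u ~= -3.4244 or u ~= 6.4244.
Neither value makes a denominator zero (u != 2, u != -4), so both are valid.

u = -3.4244 or u = 6.4244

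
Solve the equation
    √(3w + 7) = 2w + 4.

Square both sides: 3w + 7 = (2w + 4)².
Expand and rearrange: 4w² + 13w + 9 = 0.
Solving gives w = -1 or w = -2.25.
Check each candidate in the original equation:
  w = -1: √(4) = 2, while 2w + 4 = 2 — valid.
  w = -2.25: √(0.25) = 0.5, while 2w + 4 = -0.5 — extraneous.

w = -1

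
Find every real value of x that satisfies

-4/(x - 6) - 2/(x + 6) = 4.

Multiply both sides by (x - 6)(x + 6):
-4(x + 6) - 2(x - 6) = 4(x - 6)(x + 6).
Expand and collect terms: 4x² + 6x - 132 = 0.
By the quadratic formula, x = (-6 ± √2148) / 8, so x ≈ 5.0433 or x ≈ -6.5433.
Neither value makes a denominator zero (x ≠ 6, x ≠ -6), so both are valid.

x = -6.5433 or x = 5.0433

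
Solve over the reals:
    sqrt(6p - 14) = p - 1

p = 3 or p = 5

Square both sides: 6p - 14 = (p - 1)^2.
Expand and rearrange: p^2 - 8p + 15 = 0.
Solving gives p = 5 or p = 3.
Check each candidate in the original equation:
  p = 5: sqrt(16) = 4, while p - 1 = 4 — valid.
  p = 3: sqrt(4) = 2, while p - 1 = 2 — valid.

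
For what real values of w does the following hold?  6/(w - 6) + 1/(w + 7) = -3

Multiply both sides by (w - 6)(w + 7):
6(w + 7) + (w - 6) = -3(w - 6)(w + 7).
Expand and collect terms: -3w² - 10w + 90 = 0.
By the quadratic formula, w = (10 ± √1180) / -6, so w ≈ -7.3919 or w ≈ 4.0585.
Neither value makes a denominator zero (w ≠ 6, w ≠ -7), so both are valid.

w = -7.3919 or w = 4.0585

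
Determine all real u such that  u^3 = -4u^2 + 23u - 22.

Rearrange: u^3 + 4u^2 - 23u + 22 = 0.
Possible rational roots are divisors of 22. Testing u = 2 gives 0, so (u - 2) is a factor.
Divide: u^3 + 4u^2 - 23u + 22 = (u - 2)(u^2 + 6u - 11).
Apply the quadratic formula to u^2 + 6u - 11 = 0: u = (-6 +/- sqrt(80))/2, i.e. u ~= 1.4721 or u ~= -7.4721.

u = -7.4721 or u = 1.4721 or u = 2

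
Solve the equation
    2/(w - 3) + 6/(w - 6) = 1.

Multiply both sides by (w - 3)(w - 6):
2(w - 6) + 6(w - 3) = (w - 3)(w - 6).
Expand and collect terms: w² - 17w + 48 = 0.
By the quadratic formula, w = (17 ± √97) / 2, so w ≈ 13.4244 or w ≈ 3.5756.
Neither value makes a denominator zero (w ≠ 3, w ≠ 6), so both are valid.

w = 3.5756 or w = 13.4244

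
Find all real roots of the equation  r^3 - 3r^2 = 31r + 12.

r = -4 or r = -0.4051 or r = 7.4051

Rearrange: r^3 - 3r^2 - 31r - 12 = 0.
Possible rational roots are divisors of -12. Testing r = -4 gives 0, so (r + 4) is a factor.
Divide: r^3 - 3r^2 - 31r - 12 = (r + 4)(r^2 - 7r - 3).
Apply the quadratic formula to r^2 - 7r - 3 = 0: r = (7 +/- sqrt(61))/2, i.e. r ~= 7.4051 or r ~= -0.4051.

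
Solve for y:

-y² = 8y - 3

y = -8.3589 or y = 0.3589

Rearrange to standard form: -y² - 8y + 3 = 0.
Discriminant: (-8)² − 4·(-1)·3 = 76.
Quadratic formula: y = (8 ± √76) / (-2).
So y = -√(19) - 4 ≈ -8.3589 or y = -4 + √(19) ≈ 0.3589.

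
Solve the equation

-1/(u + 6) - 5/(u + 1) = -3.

u = -5.7532 or u = 0.7532

Multiply both sides by (u + 6)(u + 1):
-(u + 1) - 5(u + 6) = -3(u + 6)(u + 1).
Expand and collect terms: -3u² - 15u + 13 = 0.
By the quadratic formula, u = (15 ± √381) / -6, so u ≈ -5.7532 or u ≈ 0.7532.
Neither value makes a denominator zero (u ≠ -6, u ≠ -1), so both are valid.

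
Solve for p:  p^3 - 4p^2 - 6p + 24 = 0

Possible rational roots are divisors of 24. Testing p = 4 gives 0, so (p - 4) is a factor.
Divide: p^3 - 4p^2 - 6p + 24 = (p - 4)(p^2 - 6).
Apply the quadratic formula to p^2 - 6 = 0: p = (0 +/- sqrt(24))/2, i.e. p ~= 2.4495 or p ~= -2.4495.

p = -2.4495 or p = 2.4495 or p = 4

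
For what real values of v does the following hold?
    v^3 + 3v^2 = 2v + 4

v = -3.2361 or v = -1 or v = 1.2361

Rearrange: v^3 + 3v^2 - 2v - 4 = 0.
Possible rational roots are divisors of -4. Testing v = -1 gives 0, so (v + 1) is a factor.
Divide: v^3 + 3v^2 - 2v - 4 = (v + 1)(v^2 + 2v - 4).
Apply the quadratic formula to v^2 + 2v - 4 = 0: v = (-2 +/- sqrt(20))/2, i.e. v ~= 1.2361 or v ~= -3.2361.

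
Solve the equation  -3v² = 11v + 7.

Rearrange to standard form: -3v² - 11v - 7 = 0.
Discriminant: (-11)² − 4·(-3)·(-7) = 37.
Quadratic formula: v = (11 ± √37) / (-6).
So v = -11/6 - √(37)/6 ≈ -2.8471 or v = -11/6 + √(37)/6 ≈ -0.8195.

v = -2.8471 or v = -0.8195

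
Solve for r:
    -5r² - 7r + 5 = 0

r = -1.9207 or r = 0.5207

Discriminant: (-7)² − 4·(-5)·5 = 149.
Quadratic formula: r = (7 ± √149) / (-10).
So r = -√(149)/10 - 7/10 ≈ -1.9207 or r = -7/10 + √(149)/10 ≈ 0.5207.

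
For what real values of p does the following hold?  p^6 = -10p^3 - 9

p = -2.0801 or p = -1

Let u = p^3. The equation becomes u^2 + 10u + 9 = 0.
Factor: (u + 1)(u + 9) = 0, so u = -1 or u = -9.
p^3 = -1 gives p = -1.
p^3 = -9 gives p = -(9)^(1/3) ~= -2.0801.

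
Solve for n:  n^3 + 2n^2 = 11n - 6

n = -4.6458 or n = 0.6458 or n = 2

Rearrange: n^3 + 2n^2 - 11n + 6 = 0.
Possible rational roots are divisors of 6. Testing n = 2 gives 0, so (n - 2) is a factor.
Divide: n^3 + 2n^2 - 11n + 6 = (n - 2)(n^2 + 4n - 3).
Apply the quadratic formula to n^2 + 4n - 3 = 0: n = (-4 +/- sqrt(28))/2, i.e. n ~= 0.6458 or n ~= -4.6458.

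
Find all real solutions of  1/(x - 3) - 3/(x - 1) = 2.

x = -0.3028 or x = 3.3028

Multiply both sides by (x - 3)(x - 1):
(x - 1) - 3(x - 3) = 2(x - 3)(x - 1).
Expand and collect terms: 2x^2 - 6x - 2 = 0.
By the quadratic formula, x = (6 +/- sqrt(52)) / 4, so x ~= 3.3028 or x ~= -0.3028.
Neither value makes a denominator zero (x != 3, x != 1), so both are valid.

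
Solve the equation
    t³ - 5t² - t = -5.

t = -1 or t = 1 or t = 5

Rearrange: t³ - 5t² - t + 5 = 0.
Possible rational roots are divisors of 5. Testing t = -1 gives 0, so (t + 1) is a factor.
Divide: t³ - 5t² - t + 5 = (t + 1)(t² - 6t + 5).
Factor the quadratic: t = 5 or t = 1.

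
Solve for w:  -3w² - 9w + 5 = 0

Discriminant: (-9)² − 4·(-3)·5 = 141.
Quadratic formula: w = (9 ± √141) / (-6).
So w = -√(141)/6 - 3/2 ≈ -3.4791 or w = -3/2 + √(141)/6 ≈ 0.4791.

w = -3.4791 or w = 0.4791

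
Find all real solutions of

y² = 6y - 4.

Rearrange to standard form: y² - 6y + 4 = 0.
Discriminant: (-6)² − 4·1·4 = 20.
Quadratic formula: y = (6 ± √20) / 2.
So y = √(5) + 3 ≈ 5.2361 or y = 3 - √(5) ≈ 0.7639.

y = 0.7639 or y = 5.2361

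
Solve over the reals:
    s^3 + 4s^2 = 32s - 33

Rearrange: s^3 + 4s^2 - 32s + 33 = 0.
Possible rational roots are divisors of 33. Testing s = 3 gives 0, so (s - 3) is a factor.
Divide: s^3 + 4s^2 - 32s + 33 = (s - 3)(s^2 + 7s - 11).
Apply the quadratic formula to s^2 + 7s - 11 = 0: s = (-7 +/- sqrt(93))/2, i.e. s ~= 1.3218 or s ~= -8.3218.

s = -8.3218 or s = 1.3218 or s = 3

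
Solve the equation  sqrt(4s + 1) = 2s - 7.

Square both sides: 4s + 1 = (2s - 7)^2.
Expand and rearrange: 4s^2 - 32s + 48 = 0.
Solving gives s = 6 or s = 2.
Check each candidate in the original equation:
  s = 6: sqrt(25) = 5, while 2s - 7 = 5 — valid.
  s = 2: sqrt(9) = 3, while 2s - 7 = -3 — extraneous.

s = 6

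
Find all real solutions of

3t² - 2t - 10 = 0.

Discriminant: (-2)² − 4·3·(-10) = 124.
Quadratic formula: t = (2 ± √124) / 6.
So t = 1/3 + √(31)/3 ≈ 2.1893 or t = 1/3 - √(31)/3 ≈ -1.5226.

t = -1.5226 or t = 2.1893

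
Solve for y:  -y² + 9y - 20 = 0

Factor: -1(y - 4)(y - 5) = 0.
So y = 4 or y = 5.

y = 4 or y = 5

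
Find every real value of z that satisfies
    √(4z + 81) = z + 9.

Square both sides: 4z + 81 = (z + 9)².
Expand and rearrange: z² + 14z = 0.
Solving gives z = 0 or z = -14.
Check each candidate in the original equation:
  z = 0: √(81) = 9, while z + 9 = 9 — valid.
  z = -14: √(25) = 5, while z + 9 = -5 — extraneous.

z = 0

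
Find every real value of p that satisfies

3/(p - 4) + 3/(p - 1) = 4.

Multiply both sides by (p - 4)(p - 1):
3(p - 1) + 3(p - 4) = 4(p - 4)(p - 1).
Expand and collect terms: 4p^2 - 26p + 31 = 0.
By the quadratic formula, p = (26 +/- sqrt(180)) / 8, so p ~= 4.9271 or p ~= 1.5729.
Neither value makes a denominator zero (p != 4, p != 1), so both are valid.

p = 1.5729 or p = 4.9271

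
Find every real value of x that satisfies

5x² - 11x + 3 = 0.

x = 0.319 or x = 1.881

Discriminant: (-11)² − 4·5·3 = 61.
Quadratic formula: x = (11 ± √61) / 10.
So x = √(61)/10 + 11/10 ≈ 1.881 or x = 11/10 - √(61)/10 ≈ 0.319.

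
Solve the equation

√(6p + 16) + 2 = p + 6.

Isolate the radical: √(6p + 16) = p + 4.
Square both sides: 6p + 16 = (p + 4)².
Expand and rearrange: p² + 2p = 0.
Solving gives p = 0 or p = -2.
Check each candidate in the original equation:
  p = 0: √(16) = 4, while p + 4 = 4 — valid.
  p = -2: √(4) = 2, while p + 4 = 2 — valid.

p = -2 or p = 0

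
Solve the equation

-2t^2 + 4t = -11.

t = -1.5495 or t = 3.5495

Rearrange to standard form: -2t^2 + 4t + 11 = 0.
Discriminant: (4)^2 - 4*(-2)*11 = 104.
Quadratic formula: t = (-4 +/- sqrt(104)) / (-4).
So t = 1 - sqrt(26)/2 ~= -1.5495 or t = 1 + sqrt(26)/2 ~= 3.5495.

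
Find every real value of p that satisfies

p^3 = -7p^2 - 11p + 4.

Rearrange: p^3 + 7p^2 + 11p - 4 = 0.
Possible rational roots are divisors of -4. Testing p = -4 gives 0, so (p + 4) is a factor.
Divide: p^3 + 7p^2 + 11p - 4 = (p + 4)(p^2 + 3p - 1).
Apply the quadratic formula to p^2 + 3p - 1 = 0: p = (-3 +/- sqrt(13))/2, i.e. p ~= 0.3028 or p ~= -3.3028.

p = -4 or p = -3.3028 or p = 0.3028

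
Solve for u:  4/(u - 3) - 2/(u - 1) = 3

Multiply both sides by (u - 3)(u - 1):
4(u - 1) - 2(u - 3) = 3(u - 3)(u - 1).
Expand and collect terms: 3u² - 14u + 7 = 0.
By the quadratic formula, u = (14 ± √112) / 6, so u ≈ 4.0972 or u ≈ 0.5695.
Neither value makes a denominator zero (u ≠ 3, u ≠ 1), so both are valid.

u = 0.5695 or u = 4.0972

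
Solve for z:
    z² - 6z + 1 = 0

Discriminant: (-6)² − 4·1·1 = 32.
Quadratic formula: z = (6 ± √32) / 2.
So z = 2·√(2) + 3 ≈ 5.8284 or z = 3 - 2·√(2) ≈ 0.1716.

z = 0.1716 or z = 5.8284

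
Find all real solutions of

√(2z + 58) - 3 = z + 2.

z = 3

Isolate the radical: √(2z + 58) = z + 5.
Square both sides: 2z + 58 = (z + 5)².
Expand and rearrange: z² + 8z - 33 = 0.
Solving gives z = 3 or z = -11.
Check each candidate in the original equation:
  z = 3: √(64) = 8, while z + 5 = 8 — valid.
  z = -11: √(36) = 6, while z + 5 = -6 — extraneous.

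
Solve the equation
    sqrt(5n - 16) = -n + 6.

n = 4

Square both sides: 5n - 16 = (-n + 6)^2.
Expand and rearrange: n^2 - 17n + 52 = 0.
Solving gives n = 13 or n = 4.
Check each candidate in the original equation:
  n = 13: sqrt(49) = 7, while -n + 6 = -7 — extraneous.
  n = 4: sqrt(4) = 2, while -n + 6 = 2 — valid.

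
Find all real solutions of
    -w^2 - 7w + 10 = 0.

Discriminant: (-7)^2 - 4*(-1)*10 = 89.
Quadratic formula: w = (7 +/- sqrt(89)) / (-2).
So w = -sqrt(89)/2 - 7/2 ~= -8.217 or w = -7/2 + sqrt(89)/2 ~= 1.217.

w = -8.217 or w = 1.217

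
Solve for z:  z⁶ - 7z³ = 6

z = -0.9174 or z = 1.9808

Let u = z³. The equation becomes u² - 7u - 6 = 0.
By the quadratic formula, u = 7/2 + √(73)/2 or u = 7/2 - √(73)/2.
z³ = 7/2 + √(73)/2 gives z = ∛(7/2 + √(73)/2) ≈ 1.9808.
z³ = 7/2 - √(73)/2 gives z = -∛(-7/2 + √(73)/2) ≈ -0.9174.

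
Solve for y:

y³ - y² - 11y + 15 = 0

Possible rational roots are divisors of 15. Testing y = 3 gives 0, so (y - 3) is a factor.
Divide: y³ - y² - 11y + 15 = (y - 3)(y² + 2y - 5).
Apply the quadratic formula to y² + 2y - 5 = 0: y = (-2 ± √24)/2, i.e. y ≈ 1.4495 or y ≈ -3.4495.

y = -3.4495 or y = 1.4495 or y = 3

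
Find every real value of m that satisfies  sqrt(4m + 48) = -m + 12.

m = 4

Square both sides: 4m + 48 = (-m + 12)^2.
Expand and rearrange: m^2 - 28m + 96 = 0.
Solving gives m = 24 or m = 4.
Check each candidate in the original equation:
  m = 24: sqrt(144) = 12, while -m + 12 = -12 — extraneous.
  m = 4: sqrt(64) = 8, while -m + 12 = 8 — valid.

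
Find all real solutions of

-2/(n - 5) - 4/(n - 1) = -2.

Multiply both sides by (n - 5)(n - 1):
-2(n - 1) - 4(n - 5) = -2(n - 5)(n - 1).
Expand and collect terms: -2n^2 + 18n - 32 = 0.
By the quadratic formula, n = (-18 +/- sqrt(68)) / -4, so n ~= 2.4384 or n ~= 6.5616.
Neither value makes a denominator zero (n != 5, n != 1), so both are valid.

n = 2.4384 or n = 6.5616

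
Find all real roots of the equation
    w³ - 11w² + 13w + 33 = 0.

Possible rational roots are divisors of 33. Testing w = 3 gives 0, so (w - 3) is a factor.
Divide: w³ - 11w² + 13w + 33 = (w - 3)(w² - 8w - 11).
Apply the quadratic formula to w² - 8w - 11 = 0: w = (8 ± √108)/2, i.e. w ≈ 9.1962 or w ≈ -1.1962.

w = -1.1962 or w = 3 or w = 9.1962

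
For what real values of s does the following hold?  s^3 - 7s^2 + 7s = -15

s = -1 or s = 3 or s = 5

Rearrange: s^3 - 7s^2 + 7s + 15 = 0.
Possible rational roots are divisors of 15. Testing s = 3 gives 0, so (s - 3) is a factor.
Divide: s^3 - 7s^2 + 7s + 15 = (s - 3)(s^2 - 4s - 5).
Factor the quadratic: s = 5 or s = -1.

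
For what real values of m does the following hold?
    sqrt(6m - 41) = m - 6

m = 7 or m = 11

Square both sides: 6m - 41 = (m - 6)^2.
Expand and rearrange: m^2 - 18m + 77 = 0.
Solving gives m = 11 or m = 7.
Check each candidate in the original equation:
  m = 11: sqrt(25) = 5, while m - 6 = 5 — valid.
  m = 7: sqrt(1) = 1, while m - 6 = 1 — valid.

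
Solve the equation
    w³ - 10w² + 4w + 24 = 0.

Possible rational roots are divisors of 24. Testing w = 2 gives 0, so (w - 2) is a factor.
Divide: w³ - 10w² + 4w + 24 = (w - 2)(w² - 8w - 12).
Apply the quadratic formula to w² - 8w - 12 = 0: w = (8 ± √112)/2, i.e. w ≈ 9.2915 or w ≈ -1.2915.

w = -1.2915 or w = 2 or w = 9.2915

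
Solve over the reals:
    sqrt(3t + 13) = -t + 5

t = 1

Square both sides: 3t + 13 = (-t + 5)^2.
Expand and rearrange: t^2 - 13t + 12 = 0.
Solving gives t = 12 or t = 1.
Check each candidate in the original equation:
  t = 12: sqrt(49) = 7, while -t + 5 = -7 — extraneous.
  t = 1: sqrt(16) = 4, while -t + 5 = 4 — valid.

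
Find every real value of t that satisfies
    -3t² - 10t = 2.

Rearrange to standard form: -3t² - 10t - 2 = 0.
Discriminant: (-10)² − 4·(-3)·(-2) = 76.
Quadratic formula: t = (10 ± √76) / (-6).
So t = -5/3 - √(19)/3 ≈ -3.1196 or t = -5/3 + √(19)/3 ≈ -0.2137.

t = -3.1196 or t = -0.2137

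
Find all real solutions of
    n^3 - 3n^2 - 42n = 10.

Rearrange: n^3 - 3n^2 - 42n - 10 = 0.
Possible rational roots are divisors of -10. Testing n = -5 gives 0, so (n + 5) is a factor.
Divide: n^3 - 3n^2 - 42n - 10 = (n + 5)(n^2 - 8n - 2).
Apply the quadratic formula to n^2 - 8n - 2 = 0: n = (8 +/- sqrt(72))/2, i.e. n ~= 8.2426 or n ~= -0.2426.

n = -5 or n = -0.2426 or n = 8.2426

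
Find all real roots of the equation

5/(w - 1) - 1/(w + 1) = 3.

w = -1.1893 or w = 2.5226

Multiply both sides by (w - 1)(w + 1):
5(w + 1) - (w - 1) = 3(w - 1)(w + 1).
Expand and collect terms: 3w² - 4w - 9 = 0.
By the quadratic formula, w = (4 ± √124) / 6, so w ≈ 2.5226 or w ≈ -1.1893.
Neither value makes a denominator zero (w ≠ 1, w ≠ -1), so both are valid.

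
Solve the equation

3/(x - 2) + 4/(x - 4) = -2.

x = -0.6375 or x = 3.1375

Multiply both sides by (x - 2)(x - 4):
3(x - 4) + 4(x - 2) = -2(x - 2)(x - 4).
Expand and collect terms: -2x² + 5x + 4 = 0.
By the quadratic formula, x = (-5 ± √57) / -4, so x ≈ -0.6375 or x ≈ 3.1375.
Neither value makes a denominator zero (x ≠ 2, x ≠ 4), so both are valid.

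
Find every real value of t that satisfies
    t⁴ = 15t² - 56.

t = -2.8284 or t = -2.6458 or t = 2.6458 or t = 2.8284

Let u = t². The equation becomes u² - 15u + 56 = 0.
Factor: (u - 8)(u - 7) = 0, so u = 8 or u = 7.
t² = 8 gives t = ±2·√(2) ≈ ±2.8284.
t² = 7 gives t = ±√(7) ≈ ±2.6458.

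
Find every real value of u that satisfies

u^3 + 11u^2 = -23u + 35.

Rearrange: u^3 + 11u^2 + 23u - 35 = 0.
Possible rational roots are divisors of -35. Testing u = -5 gives 0, so (u + 5) is a factor.
Divide: u^3 + 11u^2 + 23u - 35 = (u + 5)(u^2 + 6u - 7).
Factor the quadratic: u = 1 or u = -7.

u = -7 or u = -5 or u = 1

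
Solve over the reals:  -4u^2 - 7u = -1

Rearrange to standard form: -4u^2 - 7u + 1 = 0.
Discriminant: (-7)^2 - 4*(-4)*1 = 65.
Quadratic formula: u = (7 +/- sqrt(65)) / (-8).
So u = -sqrt(65)/8 - 7/8 ~= -1.8828 or u = -7/8 + sqrt(65)/8 ~= 0.1328.

u = -1.8828 or u = 0.1328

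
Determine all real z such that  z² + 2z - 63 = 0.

z = -9 or z = 7

Factor: (z + 9)(z - 7) = 0.
So z = -9 or z = 7.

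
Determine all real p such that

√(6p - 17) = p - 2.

Square both sides: 6p - 17 = (p - 2)².
Expand and rearrange: p² - 10p + 21 = 0.
Solving gives p = 7 or p = 3.
Check each candidate in the original equation:
  p = 7: √(25) = 5, while p - 2 = 5 — valid.
  p = 3: √(1) = 1, while p - 2 = 1 — valid.

p = 3 or p = 7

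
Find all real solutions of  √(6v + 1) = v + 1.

Square both sides: 6v + 1 = (v + 1)².
Expand and rearrange: v² - 4v = 0.
Solving gives v = 4 or v = 0.
Check each candidate in the original equation:
  v = 4: √(25) = 5, while v + 1 = 5 — valid.
  v = 0: √(1) = 1, while v + 1 = 1 — valid.

v = 0 or v = 4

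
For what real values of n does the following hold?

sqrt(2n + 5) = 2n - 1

n = 2

Square both sides: 2n + 5 = (2n - 1)^2.
Expand and rearrange: 4n^2 - 6n - 4 = 0.
Solving gives n = 2 or n = -0.5.
Check each candidate in the original equation:
  n = 2: sqrt(9) = 3, while 2n - 1 = 3 — valid.
  n = -0.5: sqrt(4) = 2, while 2n - 1 = -2 — extraneous.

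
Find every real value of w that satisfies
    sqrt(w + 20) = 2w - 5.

Square both sides: w + 20 = (2w - 5)^2.
Expand and rearrange: 4w^2 - 21w + 5 = 0.
Solving gives w = 5 or w = 0.25.
Check each candidate in the original equation:
  w = 5: sqrt(25) = 5, while 2w - 5 = 5 — valid.
  w = 0.25: sqrt(20.25) = 4.5, while 2w - 5 = -4.5 — extraneous.

w = 5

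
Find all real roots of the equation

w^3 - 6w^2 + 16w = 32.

Rearrange: w^3 - 6w^2 + 16w - 32 = 0.
Possible rational roots are divisors of -32. Testing w = 4 gives 0, so (w - 4) is a factor.
Divide: w^3 - 6w^2 + 16w - 32 = (w - 4)(w^2 - 2w + 8).
The quadratic w^2 - 2w + 8 has discriminant -28 < 0, so no further real roots.

w = 4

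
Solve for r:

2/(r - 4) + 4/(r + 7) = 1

r = -3.8151 or r = 6.8151

Multiply both sides by (r - 4)(r + 7):
2(r + 7) + 4(r - 4) = (r - 4)(r + 7).
Expand and collect terms: r^2 - 3r - 26 = 0.
By the quadratic formula, r = (3 +/- sqrt(113)) / 2, so r ~= 6.8151 or r ~= -3.8151.
Neither value makes a denominator zero (r != 4, r != -7), so both are valid.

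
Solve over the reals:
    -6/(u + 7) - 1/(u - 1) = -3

Multiply both sides by (u + 7)(u - 1):
-6(u - 1) - (u + 7) = -3(u + 7)(u - 1).
Expand and collect terms: -3u^2 - 11u + 22 = 0.
By the quadratic formula, u = (11 +/- sqrt(385)) / -6, so u ~= -5.1036 or u ~= 1.4369.
Neither value makes a denominator zero (u != -7, u != 1), so both are valid.

u = -5.1036 or u = 1.4369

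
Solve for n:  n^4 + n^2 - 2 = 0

Let u = n^2. The equation becomes u^2 + u - 2 = 0.
Factor: (u - 1)(u + 2) = 0, so u = 1 or u = -2.
n^2 = 1 gives n = +/-1.
n^2 = -2 < 0 has no real solution.

n = -1 or n = 1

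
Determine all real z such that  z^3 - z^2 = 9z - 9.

Rearrange: z^3 - z^2 - 9z + 9 = 0.
Possible rational roots are divisors of 9. Testing z = 3 gives 0, so (z - 3) is a factor.
Divide: z^3 - z^2 - 9z + 9 = (z - 3)(z^2 + 2z - 3).
Factor the quadratic: z = 1 or z = -3.

z = -3 or z = 1 or z = 3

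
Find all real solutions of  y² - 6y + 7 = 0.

y = 1.5858 or y = 4.4142

Discriminant: (-6)² − 4·1·7 = 8.
Quadratic formula: y = (6 ± √8) / 2.
So y = √(2) + 3 ≈ 4.4142 or y = 3 - √(2) ≈ 1.5858.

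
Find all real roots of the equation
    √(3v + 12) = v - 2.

v = 8

Square both sides: 3v + 12 = (v - 2)².
Expand and rearrange: v² - 7v - 8 = 0.
Solving gives v = 8 or v = -1.
Check each candidate in the original equation:
  v = 8: √(36) = 6, while v - 2 = 6 — valid.
  v = -1: √(9) = 3, while v - 2 = -3 — extraneous.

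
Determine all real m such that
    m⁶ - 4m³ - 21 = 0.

Let u = m³. The equation becomes u² - 4u - 21 = 0.
Factor: (u + 3)(u - 7) = 0, so u = -3 or u = 7.
m³ = -3 gives m = -∛(3) ≈ -1.4422.
m³ = 7 gives m = ∛(7) ≈ 1.9129.

m = -1.4422 or m = 1.9129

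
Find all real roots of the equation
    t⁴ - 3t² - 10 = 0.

Let u = t². The equation becomes u² - 3u - 10 = 0.
Factor: (u - 5)(u + 2) = 0, so u = 5 or u = -2.
t² = 5 gives t = ±√(5) ≈ ±2.2361.
t² = -2 < 0 has no real solution.

t = -2.2361 or t = 2.2361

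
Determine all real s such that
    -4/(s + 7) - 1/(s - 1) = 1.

s = -11.3523 or s = 0.3523

Multiply both sides by (s + 7)(s - 1):
-4(s - 1) - (s + 7) = (s + 7)(s - 1).
Expand and collect terms: s^2 + 11s - 4 = 0.
By the quadratic formula, s = (-11 +/- sqrt(137)) / 2, so s ~= 0.3523 or s ~= -11.3523.
Neither value makes a denominator zero (s != -7, s != 1), so both are valid.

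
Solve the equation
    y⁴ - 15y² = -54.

Let u = y². The equation becomes u² - 15u + 54 = 0.
Factor: (u - 6)(u - 9) = 0, so u = 6 or u = 9.
y² = 6 gives y = ±√(6) ≈ ±2.4495.
y² = 9 gives y = ±3.

y = -3 or y = -2.4495 or y = 2.4495 or y = 3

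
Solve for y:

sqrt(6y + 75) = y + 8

y = 1

Square both sides: 6y + 75 = (y + 8)^2.
Expand and rearrange: y^2 + 10y - 11 = 0.
Solving gives y = 1 or y = -11.
Check each candidate in the original equation:
  y = 1: sqrt(81) = 9, while y + 8 = 9 — valid.
  y = -11: sqrt(9) = 3, while y + 8 = -3 — extraneous.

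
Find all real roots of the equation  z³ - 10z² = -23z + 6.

z = 0.2984 or z = 3 or z = 6.7016

Rearrange: z³ - 10z² + 23z - 6 = 0.
Possible rational roots are divisors of -6. Testing z = 3 gives 0, so (z - 3) is a factor.
Divide: z³ - 10z² + 23z - 6 = (z - 3)(z² - 7z + 2).
Apply the quadratic formula to z² - 7z + 2 = 0: z = (7 ± √41)/2, i.e. z ≈ 6.7016 or z ≈ 0.2984.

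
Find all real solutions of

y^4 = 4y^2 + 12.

Let u = y^2. The equation becomes u^2 - 4u - 12 = 0.
Factor: (u - 6)(u + 2) = 0, so u = 6 or u = -2.
y^2 = 6 gives y = +/-sqrt(6) ~= +/-2.4495.
y^2 = -2 < 0 has no real solution.

y = -2.4495 or y = 2.4495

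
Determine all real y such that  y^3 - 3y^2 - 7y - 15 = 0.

y = 5

Possible rational roots are divisors of -15. Testing y = 5 gives 0, so (y - 5) is a factor.
Divide: y^3 - 3y^2 - 7y - 15 = (y - 5)(y^2 + 2y + 3).
The quadratic y^2 + 2y + 3 has discriminant -8 < 0, so no further real roots.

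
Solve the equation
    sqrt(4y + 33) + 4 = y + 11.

Isolate the radical: sqrt(4y + 33) = y + 7.
Square both sides: 4y + 33 = (y + 7)^2.
Expand and rearrange: y^2 + 10y + 16 = 0.
Solving gives y = -2 or y = -8.
Check each candidate in the original equation:
  y = -2: sqrt(25) = 5, while y + 7 = 5 — valid.
  y = -8: sqrt(1) = 1, while y + 7 = -1 — extraneous.

y = -2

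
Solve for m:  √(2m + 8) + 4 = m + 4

m = 4

Isolate the radical: √(2m + 8) = m.
Square both sides: 2m + 8 = (m)².
Expand and rearrange: m² - 2m - 8 = 0.
Solving gives m = 4 or m = -2.
Check each candidate in the original equation:
  m = 4: √(16) = 4, while m = 4 — valid.
  m = -2: √(4) = 2, while m = -2 — extraneous.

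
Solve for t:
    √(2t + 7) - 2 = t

t = 1

Isolate the radical: √(2t + 7) = t + 2.
Square both sides: 2t + 7 = (t + 2)².
Expand and rearrange: t² + 2t - 3 = 0.
Solving gives t = 1 or t = -3.
Check each candidate in the original equation:
  t = 1: √(9) = 3, while t + 2 = 3 — valid.
  t = -3: √(1) = 1, while t + 2 = -1 — extraneous.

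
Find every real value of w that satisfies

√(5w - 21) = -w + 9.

w = 6

Square both sides: 5w - 21 = (-w + 9)².
Expand and rearrange: w² - 23w + 102 = 0.
Solving gives w = 17 or w = 6.
Check each candidate in the original equation:
  w = 17: √(64) = 8, while -w + 9 = -8 — extraneous.
  w = 6: √(9) = 3, while -w + 9 = 3 — valid.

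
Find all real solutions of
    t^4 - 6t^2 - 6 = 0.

t = -2.6216 or t = 2.6216

Let u = t^2. The equation becomes u^2 - 6u - 6 = 0.
By the quadratic formula, u = 3 + sqrt(15) or u = 3 - sqrt(15).
t^2 = 3 + sqrt(15) gives t = +/-sqrt(3 + sqrt(15)) ~= +/-2.6216.
t^2 = 3 - sqrt(15) < 0 has no real solution.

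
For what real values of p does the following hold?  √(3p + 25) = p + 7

Square both sides: 3p + 25 = (p + 7)².
Expand and rearrange: p² + 11p + 24 = 0.
Solving gives p = -3 or p = -8.
Check each candidate in the original equation:
  p = -3: √(16) = 4, while p + 7 = 4 — valid.
  p = -8: √(1) = 1, while p + 7 = -1 — extraneous.

p = -3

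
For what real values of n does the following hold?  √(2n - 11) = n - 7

Square both sides: 2n - 11 = (n - 7)².
Expand and rearrange: n² - 16n + 60 = 0.
Solving gives n = 10 or n = 6.
Check each candidate in the original equation:
  n = 10: √(9) = 3, while n - 7 = 3 — valid.
  n = 6: √(1) = 1, while n - 7 = -1 — extraneous.

n = 10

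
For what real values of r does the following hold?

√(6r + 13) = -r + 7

r = 2

Square both sides: 6r + 13 = (-r + 7)².
Expand and rearrange: r² - 20r + 36 = 0.
Solving gives r = 18 or r = 2.
Check each candidate in the original equation:
  r = 18: √(121) = 11, while -r + 7 = -11 — extraneous.
  r = 2: √(25) = 5, while -r + 7 = 5 — valid.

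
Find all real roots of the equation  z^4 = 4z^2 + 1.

Let u = z^2. The equation becomes u^2 - 4u - 1 = 0.
By the quadratic formula, u = 2 + sqrt(5) or u = 2 - sqrt(5).
z^2 = 2 + sqrt(5) gives z = +/-sqrt(2 + sqrt(5)) ~= +/-2.0582.
z^2 = 2 - sqrt(5) < 0 has no real solution.

z = -2.0582 or z = 2.0582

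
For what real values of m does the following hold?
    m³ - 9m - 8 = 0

Possible rational roots are divisors of -8. Testing m = -1 gives 0, so (m + 1) is a factor.
Divide: m³ - 9m - 8 = (m + 1)(m² - m - 8).
Apply the quadratic formula to m² - m - 8 = 0: m = (1 ± √33)/2, i.e. m ≈ 3.3723 or m ≈ -2.3723.

m = -2.3723 or m = -1 or m = 3.3723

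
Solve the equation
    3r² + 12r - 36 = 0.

r = -6 or r = 2

Factor: 3(r + 6)(r - 2) = 0.
So r = -6 or r = 2.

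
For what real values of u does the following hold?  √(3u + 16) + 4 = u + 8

u = 0

Isolate the radical: √(3u + 16) = u + 4.
Square both sides: 3u + 16 = (u + 4)².
Expand and rearrange: u² + 5u = 0.
Solving gives u = 0 or u = -5.
Check each candidate in the original equation:
  u = 0: √(16) = 4, while u + 4 = 4 — valid.
  u = -5: √(1) = 1, while u + 4 = -1 — extraneous.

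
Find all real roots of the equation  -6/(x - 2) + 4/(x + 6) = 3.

x = -4 or x = -0.6667

Multiply both sides by (x - 2)(x + 6):
-6(x + 6) + 4(x - 2) = 3(x - 2)(x + 6).
Expand and collect terms: 3x^2 + 14x + 8 = 0.
Factor or apply the quadratic formula: x = -0.6667 or x = -4.
Neither value makes a denominator zero (x != 2, x != -6), so both are valid.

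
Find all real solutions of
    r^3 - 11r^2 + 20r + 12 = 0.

r = -0.4721 or r = 3 or r = 8.4721

Possible rational roots are divisors of 12. Testing r = 3 gives 0, so (r - 3) is a factor.
Divide: r^3 - 11r^2 + 20r + 12 = (r - 3)(r^2 - 8r - 4).
Apply the quadratic formula to r^2 - 8r - 4 = 0: r = (8 +/- sqrt(80))/2, i.e. r ~= 8.4721 or r ~= -0.4721.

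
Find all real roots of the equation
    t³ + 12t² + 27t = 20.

t = -8.5826 or t = -4 or t = 0.5826

Rearrange: t³ + 12t² + 27t - 20 = 0.
Possible rational roots are divisors of -20. Testing t = -4 gives 0, so (t + 4) is a factor.
Divide: t³ + 12t² + 27t - 20 = (t + 4)(t² + 8t - 5).
Apply the quadratic formula to t² + 8t - 5 = 0: t = (-8 ± √84)/2, i.e. t ≈ 0.5826 or t ≈ -8.5826.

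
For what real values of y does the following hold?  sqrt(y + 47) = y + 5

Square both sides: y + 47 = (y + 5)^2.
Expand and rearrange: y^2 + 9y - 22 = 0.
Solving gives y = 2 or y = -11.
Check each candidate in the original equation:
  y = 2: sqrt(49) = 7, while y + 5 = 7 — valid.
  y = -11: sqrt(36) = 6, while y + 5 = -6 — extraneous.

y = 2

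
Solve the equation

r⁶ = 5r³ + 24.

Let u = r³. The equation becomes u² - 5u - 24 = 0.
Factor: (u + 3)(u - 8) = 0, so u = -3 or u = 8.
r³ = -3 gives r = -∛(3) ≈ -1.4422.
r³ = 8 gives r = 2.

r = -1.4422 or r = 2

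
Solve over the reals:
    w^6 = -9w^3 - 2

w = -2.0624 or w = -0.6109

Let u = w^3. The equation becomes u^2 + 9u + 2 = 0.
By the quadratic formula, u = -9/2 + sqrt(73)/2 or u = -9/2 - sqrt(73)/2.
w^3 = -9/2 + sqrt(73)/2 gives w = -(9/2 - sqrt(73)/2)^(1/3) ~= -0.6109.
w^3 = -9/2 - sqrt(73)/2 gives w = -(sqrt(73)/2 + 9/2)^(1/3) ~= -2.0624.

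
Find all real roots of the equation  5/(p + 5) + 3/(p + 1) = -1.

p = -11.899 or p = -2.101

Multiply both sides by (p + 5)(p + 1):
5(p + 1) + 3(p + 5) = -(p + 5)(p + 1).
Expand and collect terms: -p² - 14p - 25 = 0.
By the quadratic formula, p = (14 ± √96) / -2, so p ≈ -11.899 or p ≈ -2.101.
Neither value makes a denominator zero (p ≠ -5, p ≠ -1), so both are valid.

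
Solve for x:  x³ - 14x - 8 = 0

x = -3.4142 or x = -0.5858 or x = 4

Possible rational roots are divisors of -8. Testing x = 4 gives 0, so (x - 4) is a factor.
Divide: x³ - 14x - 8 = (x - 4)(x² + 4x + 2).
Apply the quadratic formula to x² + 4x + 2 = 0: x = (-4 ± √8)/2, i.e. x ≈ -0.5858 or x ≈ -3.4142.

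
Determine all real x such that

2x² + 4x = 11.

Rearrange to standard form: 2x² + 4x - 11 = 0.
Discriminant: (4)² − 4·2·(-11) = 104.
Quadratic formula: x = (-4 ± √104) / 4.
So x = -1 + √(26)/2 ≈ 1.5495 or x = -√(26)/2 - 1 ≈ -3.5495.

x = -3.5495 or x = 1.5495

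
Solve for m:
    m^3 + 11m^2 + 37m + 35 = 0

m = -5 or m = -4.4142 or m = -1.5858

Possible rational roots are divisors of 35. Testing m = -5 gives 0, so (m + 5) is a factor.
Divide: m^3 + 11m^2 + 37m + 35 = (m + 5)(m^2 + 6m + 7).
Apply the quadratic formula to m^2 + 6m + 7 = 0: m = (-6 +/- sqrt(8))/2, i.e. m ~= -1.5858 or m ~= -4.4142.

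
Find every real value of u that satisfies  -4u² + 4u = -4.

u = -0.618 or u = 1.618

Rearrange to standard form: -4u² + 4u + 4 = 0.
Discriminant: (4)² − 4·(-4)·4 = 80.
Quadratic formula: u = (-4 ± √80) / (-8).
So u = 1/2 - √(5)/2 ≈ -0.618 or u = 1/2 + √(5)/2 ≈ 1.618.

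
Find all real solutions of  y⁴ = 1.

y = -1 or y = 1

Let u = y². The equation becomes u² - 1 = 0.
Factor: (u - 1)(u + 1) = 0, so u = 1 or u = -1.
y² = 1 gives y = ±1.
y² = -1 < 0 has no real solution.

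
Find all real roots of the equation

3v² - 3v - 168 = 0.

v = -7 or v = 8

Factor: 3(v + 7)(v - 8) = 0.
So v = -7 or v = 8.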